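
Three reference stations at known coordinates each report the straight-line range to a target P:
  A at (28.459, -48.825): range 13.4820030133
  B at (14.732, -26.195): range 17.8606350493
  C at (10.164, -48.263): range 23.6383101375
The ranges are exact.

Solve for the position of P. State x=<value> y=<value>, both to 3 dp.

eq1: (x − 28.459)² + (y + 48.825)² = 13.4820030133²
eq2: (x − 14.732)² + (y + 26.195)² = 17.8606350493²
eq3: (x − 10.164)² + (y + 48.263)² = 23.6383101375²
eq2−eq1, eq2−eq3 (x²,y² cancel):
  27.454·x − 45.260·y = 2427.823336
  -9.136·x − 44.136·y = 1289.646794
det = 27.454·-44.136 − -45.260·-9.136 = -1625.205104
x = (2427.823336·-44.136 − -45.260·1289.646794) / -1625.205104 = 30.017748
y = (27.454·1289.646794 − 2427.823336·-9.136) / -1625.205104 = -35.433409

x=30.018 y=-35.433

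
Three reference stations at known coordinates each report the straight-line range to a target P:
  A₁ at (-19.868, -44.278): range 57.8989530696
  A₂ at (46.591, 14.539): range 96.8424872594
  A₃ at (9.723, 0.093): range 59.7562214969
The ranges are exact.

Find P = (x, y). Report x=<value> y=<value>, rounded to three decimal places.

x=-49.808 y=5.279

eq1: (x + 19.868)² + (y + 44.278)² = 57.8989530696²
eq2: (x − 46.591)² + (y − 14.539)² = 96.8424872594²
eq3: (x − 9.723)² + (y − 0.093)² = 59.7562214969²
eq1−eq3, eq1−eq2 (x²,y² cancel):
  59.182·x + 88.742·y = -2479.250571
  132.918·x + 117.634·y = -5999.353478
det = 59.182·117.634 − 88.742·132.918 = -4833.593768
x = (-2479.250571·117.634 − 88.742·-5999.353478) / -4833.593768 = -49.807757
y = (59.182·-5999.353478 − -2479.250571·132.918) / -4833.593768 = 5.279035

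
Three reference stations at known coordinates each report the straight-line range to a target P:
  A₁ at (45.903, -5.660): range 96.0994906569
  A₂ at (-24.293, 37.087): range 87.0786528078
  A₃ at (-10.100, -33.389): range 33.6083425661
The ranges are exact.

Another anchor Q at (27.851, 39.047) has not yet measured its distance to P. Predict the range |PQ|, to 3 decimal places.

eq1: (x − 45.903)² + (y + 5.660)² = 96.0994906569²
eq2: (x + 24.293)² + (y − 37.087)² = 87.0786528078²
eq3: (x + 10.100)² + (y + 33.389)² = 33.6083425661²
eq3−eq1, eq3−eq2 (x²,y² cancel):
  112.006·x + 55.458·y = -7183.305726
  -28.386·x + 140.952·y = -5704.410988
det = 112.006·140.952 − 55.458·-28.386 = 17361.700500
x = (-7183.305726·140.952 − 55.458·-5704.410988) / 17361.700500 = -40.096653
y = (112.006·-5704.410988 − -7183.305726·-28.386) / 17361.700500 = -48.545566
|P − Q| = √((-40.096653 − 27.851)² + (-48.545566 − 39.047)²) = 110.857301

110.857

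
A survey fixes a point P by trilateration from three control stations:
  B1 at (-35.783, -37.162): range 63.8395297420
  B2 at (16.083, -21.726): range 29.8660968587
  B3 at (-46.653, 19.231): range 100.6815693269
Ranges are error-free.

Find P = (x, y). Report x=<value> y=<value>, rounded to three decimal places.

eq1: (x + 35.783)² + (y + 37.162)² = 63.8395297420²
eq2: (x − 16.083)² + (y + 21.726)² = 29.8660968587²
eq3: (x + 46.653)² + (y − 19.231)² = 100.6815693269²
eq1−eq2, eq1−eq3 (x²,y² cancel):
  103.732·x + 30.872·y = 1252.746448
  -21.740·x + 112.786·y = -6176.396407
det = 103.732·112.786 − 30.872·-21.740 = 12370.674632
x = (1252.746448·112.786 − 30.872·-6176.396407) / 12370.674632 = 26.835236
y = (103.732·-6176.396407 − 1252.746448·-21.740) / 12370.674632 = -49.589474

x=26.835 y=-49.589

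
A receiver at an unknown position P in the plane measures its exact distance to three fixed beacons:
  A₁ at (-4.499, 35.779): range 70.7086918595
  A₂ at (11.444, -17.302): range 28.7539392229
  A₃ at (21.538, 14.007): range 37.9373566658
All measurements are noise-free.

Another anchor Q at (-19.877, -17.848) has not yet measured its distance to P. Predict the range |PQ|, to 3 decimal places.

60.034

eq1: (x + 4.499)² + (y − 35.779)² = 70.7086918595²
eq2: (x − 11.444)² + (y + 17.302)² = 28.7539392229²
eq3: (x − 21.538)² + (y − 14.007)² = 37.9373566658²
eq2−eq1, eq2−eq3 (x²,y² cancel):
  -31.886·x + 106.162·y = -3302.876582
  20.188·x + 62.618·y = -382.696857
det = -31.886·62.618 − 106.162·20.188 = -4139.836004
x = (-3302.876582·62.618 − 106.162·-382.696857) / -4139.836004 = 40.144504
y = (-31.886·-382.696857 − -3302.876582·20.188) / -4139.836004 = -19.054171
|P − Q| = √((40.144504 − -19.877)² + (-19.054171 − -17.848)²) = 60.033622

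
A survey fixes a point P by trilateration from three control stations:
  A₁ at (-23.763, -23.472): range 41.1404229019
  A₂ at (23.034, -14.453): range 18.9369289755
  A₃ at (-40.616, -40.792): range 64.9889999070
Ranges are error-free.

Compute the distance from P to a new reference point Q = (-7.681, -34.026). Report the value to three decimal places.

38.118

eq1: (x + 23.763)² + (y + 23.472)² = 41.1404229019²
eq2: (x − 23.034)² + (y + 14.453)² = 18.9369289755²
eq3: (x + 40.616)² + (y + 40.792)² = 64.9889999070²
eq3−eq2, eq3−eq1 (x²,y² cancel):
  127.300·x + 52.678·y = 1290.770475
  33.706·x + 34.640·y = 333.003945
det = 127.300·34.640 − 52.678·33.706 = 2634.107332
x = (1290.770475·34.640 − 52.678·333.003945) / 2634.107332 = 10.314806
y = (127.300·333.003945 − 1290.770475·33.706) / 2634.107332 = -0.423410
|P − Q| = √((10.314806 − -7.681)² + (-0.423410 − -34.026)²) = 38.118016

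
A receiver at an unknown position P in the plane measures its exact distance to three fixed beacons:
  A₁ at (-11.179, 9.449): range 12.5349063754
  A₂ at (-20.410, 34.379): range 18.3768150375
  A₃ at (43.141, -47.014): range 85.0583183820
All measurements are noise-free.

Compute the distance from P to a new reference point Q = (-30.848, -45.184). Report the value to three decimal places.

eq1: (x + 11.179)² + (y − 9.449)² = 12.5349063754²
eq2: (x + 20.410)² + (y − 34.379)² = 18.3768150375²
eq3: (x − 43.141)² + (y + 47.014)² = 85.0583183820²
eq3−eq2, eq3−eq1 (x²,y² cancel):
  -127.102·x + 162.786·y = 4424.231859
  -108.640·x + 112.926·y = 3220.585213
det = -127.102·112.926 − 162.786·-108.640 = 3331.950588
x = (4424.231859·112.926 − 162.786·3220.585213) / 3331.950588 = -7.399683
y = (-127.102·3220.585213 − 4424.231859·-108.640) / 3331.950588 = 21.400596
|P − Q| = √((-7.399683 − -30.848)² + (21.400596 − -45.184)²) = 70.592719

70.593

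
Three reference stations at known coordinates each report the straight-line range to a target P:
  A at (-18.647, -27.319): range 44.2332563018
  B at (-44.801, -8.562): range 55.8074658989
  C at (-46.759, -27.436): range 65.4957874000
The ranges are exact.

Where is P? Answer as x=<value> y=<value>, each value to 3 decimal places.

x=8.649 y=7.488

eq1: (x + 18.647)² + (y + 27.319)² = 44.2332563018²
eq2: (x + 44.801)² + (y + 8.562)² = 55.8074658989²
eq3: (x + 46.759)² + (y + 27.436)² = 65.4957874000²
eq1−eq3, eq1−eq2 (x²,y² cancel):
  -56.224·x − 0.234·y = -488.017397
  -52.308·x + 37.514·y = -171.493212
det = -56.224·37.514 − -0.234·-52.308 = -2121.427208
x = (-488.017397·37.514 − -0.234·-171.493212) / -2121.427208 = 8.648713
y = (-56.224·-171.493212 − -488.017397·-52.308) / -2121.427208 = 7.487968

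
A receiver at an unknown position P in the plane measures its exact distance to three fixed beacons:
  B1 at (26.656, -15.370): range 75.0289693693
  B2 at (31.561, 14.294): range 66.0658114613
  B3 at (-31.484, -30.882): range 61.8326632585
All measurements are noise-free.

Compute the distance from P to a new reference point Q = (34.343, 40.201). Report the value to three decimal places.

67.354

eq1: (x − 26.656)² + (y + 15.370)² = 75.0289693693²
eq2: (x − 31.561)² + (y − 14.294)² = 66.0658114613²
eq3: (x + 31.484)² + (y + 30.882)² = 61.8326632585²
eq1−eq2, eq1−eq3 (x²,y² cancel):
  9.810·x + 59.328·y = 1518.290722
  -116.280·x − 31.024·y = 2804.228943
det = 9.810·-31.024 − 59.328·-116.280 = 6594.314400
x = (1518.290722·-31.024 − 59.328·2804.228943) / 6594.314400 = -32.372243
y = (9.810·2804.228943 − 1518.290722·-116.280) / 6594.314400 = 30.944283
|P − Q| = √((-32.372243 − 34.343)² + (30.944283 − 40.201)²) = 67.354364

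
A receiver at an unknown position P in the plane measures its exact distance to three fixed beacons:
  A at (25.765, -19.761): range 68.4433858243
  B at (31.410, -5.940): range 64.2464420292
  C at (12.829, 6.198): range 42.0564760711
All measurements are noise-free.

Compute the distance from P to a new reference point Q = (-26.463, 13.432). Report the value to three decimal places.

eq1: (x − 25.765)² + (y + 19.761)² = 68.4433858243²
eq2: (x − 31.410)² + (y + 5.940)² = 64.2464420292²
eq3: (x − 12.829)² + (y − 6.198)² = 42.0564760711²
eq3−eq1, eq3−eq2 (x²,y² cancel):
  25.872·x − 51.918·y = -2064.415983
  37.162·x − 24.276·y = -1539.984879
det = 25.872·-24.276 − -51.918·37.162 = 1301.308044
x = (-2064.415983·-24.276 − -51.918·-1539.984879) / 1301.308044 = -22.928601
y = (25.872·-1539.984879 − -2064.415983·37.162) / 1301.308044 = 28.337132
|P − Q| = √((-22.928601 − -26.463)² + (28.337132 − 13.432)²) = 15.318451

15.318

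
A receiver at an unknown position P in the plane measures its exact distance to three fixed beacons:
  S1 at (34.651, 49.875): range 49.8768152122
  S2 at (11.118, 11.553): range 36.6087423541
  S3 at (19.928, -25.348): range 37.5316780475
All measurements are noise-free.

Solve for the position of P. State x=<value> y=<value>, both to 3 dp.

x=46.283 y=1.374

eq1: (x − 34.651)² + (y − 49.875)² = 49.8768152122²
eq2: (x − 11.118)² + (y − 11.553)² = 36.6087423541²
eq3: (x − 19.928)² + (y + 25.348)² = 37.5316780475²
eq3−eq1, eq3−eq2 (x²,y² cancel):
  29.446·x + 150.446·y = 1569.491299
  -17.620·x + 73.802·y = -714.137715
det = 29.446·73.802 − 150.446·-17.620 = 4824.032212
x = (1569.491299·73.802 − 150.446·-714.137715) / 4824.032212 = 46.283016
y = (29.446·-714.137715 − 1569.491299·-17.620) / 4824.032212 = 1.373527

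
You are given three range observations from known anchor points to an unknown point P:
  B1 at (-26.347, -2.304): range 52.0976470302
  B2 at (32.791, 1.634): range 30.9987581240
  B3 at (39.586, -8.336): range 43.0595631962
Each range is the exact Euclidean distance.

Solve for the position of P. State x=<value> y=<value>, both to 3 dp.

x=16.172 y=27.801

eq1: (x + 26.347)² + (y + 2.304)² = 52.0976470302²
eq2: (x − 32.791)² + (y − 1.634)² = 30.9987581240²
eq3: (x − 39.586)² + (y + 8.336)² = 43.0595631962²
eq2−eq1, eq2−eq3 (x²,y² cancel):
  -118.276·x − 7.876·y = -2131.688633
  13.590·x − 19.940·y = -334.582322
det = -118.276·-19.940 − -7.876·13.590 = 2465.458280
x = (-2131.688633·-19.940 − -7.876·-334.582322) / 2465.458280 = 16.171720
y = (-118.276·-334.582322 − -2131.688633·13.590) / 2465.458280 = 27.801203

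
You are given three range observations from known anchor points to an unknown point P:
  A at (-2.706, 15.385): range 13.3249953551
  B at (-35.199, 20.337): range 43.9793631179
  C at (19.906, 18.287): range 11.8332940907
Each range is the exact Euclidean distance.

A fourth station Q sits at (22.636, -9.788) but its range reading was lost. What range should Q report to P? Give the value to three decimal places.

eq1: (x + 2.706)² + (y − 15.385)² = 13.3249953551²
eq2: (x + 35.199)² + (y − 20.337)² = 43.9793631179²
eq3: (x − 19.906)² + (y − 18.287)² = 11.8332940907²
eq2−eq1, eq2−eq3 (x²,y² cancel):
  64.986·x − 9.904·y = 348.086370
  110.210·x − 4.100·y = 872.257566
det = 64.986·-4.100 − -9.904·110.210 = 825.077240
x = (348.086370·-4.100 − -9.904·872.257566) / 825.077240 = 8.740618
y = (64.986·872.257566 − 348.086370·110.210) / 825.077240 = 22.206323
|P − Q| = √((8.740618 − 22.636)² + (22.206323 − -9.788)²) = 34.881490

34.881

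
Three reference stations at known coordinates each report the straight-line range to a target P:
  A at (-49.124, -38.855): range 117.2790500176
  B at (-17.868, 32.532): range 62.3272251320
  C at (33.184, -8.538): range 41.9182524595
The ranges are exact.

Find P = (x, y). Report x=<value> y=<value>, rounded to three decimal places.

x=44.455 y=31.836

eq1: (x + 49.124)² + (y + 38.855)² = 117.2790500176²
eq2: (x + 17.868)² + (y − 32.532)² = 62.3272251320²
eq3: (x − 33.184)² + (y + 8.538)² = 41.9182524595²
eq1−eq3, eq1−eq2 (x²,y² cancel):
  164.616·x + 60.634·y = 9248.432583
  62.512·x + 142.774·y = 7324.410627
det = 164.616·142.774 − 60.634·62.512 = 19712.532176
x = (9248.432583·142.774 − 60.634·7324.410627) / 19712.532176 = 44.455344
y = (164.616·7324.410627 − 9248.432583·62.512) / 19712.532176 = 31.836456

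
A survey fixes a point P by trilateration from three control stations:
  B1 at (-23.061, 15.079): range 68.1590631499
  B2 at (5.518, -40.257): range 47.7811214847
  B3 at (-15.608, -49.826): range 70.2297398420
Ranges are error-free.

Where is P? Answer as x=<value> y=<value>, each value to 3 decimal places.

x=40.985 y=-8.240

eq1: (x + 23.061)² + (y − 15.079)² = 68.1590631499²
eq2: (x − 5.518)² + (y + 40.257)² = 47.7811214847²
eq3: (x + 15.608)² + (y + 49.826)² = 70.2297398420²
eq3−eq1, eq3−eq2 (x²,y² cancel):
  -14.906·x + 129.810·y = -1680.495509
  42.252·x + 19.138·y = 1574.015221
det = -14.906·19.138 − 129.810·42.252 = -5770.003148
x = (-1680.495509·19.138 − 129.810·1574.015221) / -5770.003148 = 40.985114
y = (-14.906·1574.015221 − -1680.495509·42.252) / -5770.003148 = -8.239515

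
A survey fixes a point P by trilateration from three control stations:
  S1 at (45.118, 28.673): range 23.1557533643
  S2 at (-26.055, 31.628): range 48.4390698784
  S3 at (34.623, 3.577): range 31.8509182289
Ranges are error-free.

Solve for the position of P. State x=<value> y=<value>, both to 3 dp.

x=22.365 y=32.975

eq1: (x − 45.118)² + (y − 28.673)² = 23.1557533643²
eq2: (x + 26.055)² + (y − 31.628)² = 48.4390698784²
eq3: (x − 34.623)² + (y − 3.577)² = 31.8509182289²
eq1−eq2, eq1−eq3 (x²,y² cancel):
  -142.346·x + 5.910·y = -2988.736021
  -20.990·x − 50.192·y = -2124.519873
det = -142.346·-50.192 − 5.910·-20.990 = 7268.681332
x = (-2988.736021·-50.192 − 5.910·-2124.519873) / 7268.681332 = 22.365343
y = (-142.346·-2124.519873 − -2988.736021·-20.990) / 7268.681332 = 32.974803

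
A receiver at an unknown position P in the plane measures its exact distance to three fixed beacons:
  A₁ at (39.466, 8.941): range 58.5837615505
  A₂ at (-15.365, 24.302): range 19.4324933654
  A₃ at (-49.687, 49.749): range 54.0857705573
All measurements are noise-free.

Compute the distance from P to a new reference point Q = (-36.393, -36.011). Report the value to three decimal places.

eq1: (x − 39.466)² + (y − 8.941)² = 58.5837615505²
eq2: (x + 15.365)² + (y − 24.302)² = 19.4324933654²
eq3: (x + 49.687)² + (y − 49.749)² = 54.0857705573²
eq1−eq2, eq1−eq3 (x²,y² cancel):
  -109.662·x + 30.722·y = 2243.599111
  -178.306·x + 81.616·y = 3813.040874
det = -109.662·81.616 − 30.722·-178.306 = -3472.256860
x = (2243.599111·81.616 − 30.722·3813.040874) / -3472.256860 = -18.998981
y = (-109.662·3813.040874 − 2243.599111·-178.306) / -3472.256860 = 5.212318
|P − Q| = √((-18.998981 − -36.393)² + (5.212318 − -36.011)²) = 44.742751

44.743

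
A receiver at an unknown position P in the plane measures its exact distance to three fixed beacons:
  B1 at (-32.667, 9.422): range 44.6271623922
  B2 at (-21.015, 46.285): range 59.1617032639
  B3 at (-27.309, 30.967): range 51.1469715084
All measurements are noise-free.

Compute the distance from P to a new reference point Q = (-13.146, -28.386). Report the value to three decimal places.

33.361

eq1: (x + 32.667)² + (y − 9.422)² = 44.6271623922²
eq2: (x + 21.015)² + (y − 46.285)² = 59.1617032639²
eq3: (x + 27.309)² + (y − 30.967)² = 51.1469715084²
eq3−eq2, eq3−eq1 (x²,y² cancel):
  12.588·x + 30.636·y = -4.899559
  -10.716·x − 43.090·y = 75.599474
det = 12.588·-43.090 − 30.636·-10.716 = -214.121544
x = (-4.899559·-43.090 − 30.636·75.599474) / -214.121544 = 9.830601
y = (12.588·75.599474 − -4.899559·-10.716) / -214.121544 = -4.199216
|P − Q| = √((9.830601 − -13.146)² + (-4.199216 − -28.386)²) = 33.360527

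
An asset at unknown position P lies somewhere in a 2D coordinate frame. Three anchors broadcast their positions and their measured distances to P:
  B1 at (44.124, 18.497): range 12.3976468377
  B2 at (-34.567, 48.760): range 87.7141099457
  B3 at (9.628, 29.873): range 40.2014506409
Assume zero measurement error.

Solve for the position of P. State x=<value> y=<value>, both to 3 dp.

eq1: (x − 44.124)² + (y − 18.497)² = 12.3976468377²
eq2: (x + 34.567)² + (y − 48.760)² = 87.7141099457²
eq3: (x − 9.628)² + (y − 29.873)² = 40.2014506409²
eq1−eq3, eq1−eq2 (x²,y² cancel):
  -68.992·x + 22.752·y = -2766.426859
  -157.382·x + 60.526·y = -6256.714732
det = -68.992·60.526 − 22.752·-157.382 = -595.054528
x = (-2766.426859·60.526 − 22.752·-6256.714732) / -595.054528 = 42.160806
y = (-68.992·-6256.714732 − -2766.426859·-157.382) / -595.054528 = 6.255778

x=42.161 y=6.256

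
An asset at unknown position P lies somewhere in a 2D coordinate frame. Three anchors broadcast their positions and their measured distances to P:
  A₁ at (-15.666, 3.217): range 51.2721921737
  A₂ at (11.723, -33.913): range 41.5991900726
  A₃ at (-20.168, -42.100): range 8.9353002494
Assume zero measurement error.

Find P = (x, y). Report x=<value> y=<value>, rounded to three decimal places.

eq1: (x + 15.666)² + (y − 3.217)² = 51.2721921737²
eq2: (x − 11.723)² + (y + 33.913)² = 41.5991900726²
eq3: (x + 20.168)² + (y + 42.100)² = 8.9353002494²
eq3−eq2, eq3−eq1 (x²,y² cancel):
  63.782·x + 16.374·y = -2542.290950
  9.004·x + 90.634·y = -4472.383679
det = 63.782·90.634 − 16.374·9.004 = 5633.386292
x = (-2542.290950·90.634 − 16.374·-4472.383679) / 5633.386292 = -27.902789
y = (63.782·-4472.383679 − -2542.290950·9.004) / 5633.386292 = -46.573548

x=-27.903 y=-46.574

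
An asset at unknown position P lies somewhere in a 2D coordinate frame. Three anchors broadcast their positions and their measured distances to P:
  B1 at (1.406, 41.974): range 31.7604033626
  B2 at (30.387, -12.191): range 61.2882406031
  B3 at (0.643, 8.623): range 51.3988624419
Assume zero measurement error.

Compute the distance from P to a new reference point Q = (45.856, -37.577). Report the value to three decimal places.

eq1: (x − 1.406)² + (y − 41.974)² = 31.7604033626²
eq2: (x − 30.387)² + (y + 12.191)² = 61.2882406031²
eq3: (x − 0.643)² + (y − 8.623)² = 51.3988624419²
eq2−eq1, eq2−eq3 (x²,y² cancel):
  -57.962·x + 108.330·y = 3439.328476
  -59.488·x + 41.628·y = 117.184704
det = -57.962·41.628 − 108.330·-59.488 = 4031.492904
x = (3439.328476·41.628 − 108.330·117.184704) / 4031.492904 = 32.364623
y = (-57.962·117.184704 − 3439.328476·-59.488) / 4031.492904 = 49.065326
|P − Q| = √((32.364623 − 45.856)² + (49.065326 − -37.577)²) = 87.686429

87.686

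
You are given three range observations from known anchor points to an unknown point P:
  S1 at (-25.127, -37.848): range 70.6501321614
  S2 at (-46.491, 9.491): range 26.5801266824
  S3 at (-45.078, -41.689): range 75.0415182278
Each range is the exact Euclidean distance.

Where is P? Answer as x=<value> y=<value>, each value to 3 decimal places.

eq1: (x + 25.127)² + (y + 37.848)² = 70.6501321614²
eq2: (x + 46.491)² + (y − 9.491)² = 26.5801266824²
eq3: (x + 45.078)² + (y + 41.689)² = 75.0415182278²
eq2−eq1, eq2−eq3 (x²,y² cancel):
  42.728·x − 94.678·y = -4472.592969
  2.826·x − 102.360·y = -3406.219680
det = 42.728·-102.360 − -94.678·2.826 = -4106.078052
x = (-4472.592969·-102.360 − -94.678·-3406.219680) / -4106.078052 = -32.956156
y = (42.728·-3406.219680 − -4472.592969·2.826) / -4106.078052 = 32.366995

x=-32.956 y=32.367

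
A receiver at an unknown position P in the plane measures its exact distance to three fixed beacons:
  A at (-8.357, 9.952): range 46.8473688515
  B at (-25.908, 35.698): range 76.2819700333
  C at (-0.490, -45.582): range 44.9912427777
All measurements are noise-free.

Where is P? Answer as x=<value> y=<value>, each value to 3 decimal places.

eq1: (x + 8.357)² + (y − 9.952)² = 46.8473688515²
eq2: (x + 25.908)² + (y − 35.698)² = 76.2819700333²
eq3: (x + 0.490)² + (y + 45.582)² = 44.9912427777²
eq3−eq1, eq3−eq2 (x²,y² cancel):
  -15.734·x + 111.068·y = -2079.541113
  -50.836·x + 162.560·y = -3927.114181
det = -15.734·162.560 − 111.068·-50.836 = 3088.533808
x = (-2079.541113·162.560 − 111.068·-3927.114181) / 3088.533808 = 31.771229
y = (-15.734·-3927.114181 − -2079.541113·-50.836) / 3088.533808 = -14.222392

x=31.771 y=-14.222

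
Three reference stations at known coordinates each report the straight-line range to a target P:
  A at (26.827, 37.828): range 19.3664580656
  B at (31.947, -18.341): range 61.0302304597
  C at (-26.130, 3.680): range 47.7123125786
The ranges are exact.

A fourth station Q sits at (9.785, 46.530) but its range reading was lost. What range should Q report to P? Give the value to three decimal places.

eq1: (x − 26.827)² + (y − 37.828)² = 19.3664580656²
eq2: (x − 31.947)² + (y + 18.341)² = 61.0302304597²
eq3: (x + 26.130)² + (y − 3.680)² = 47.7123125786²
eq2−eq1, eq2−eq3 (x²,y² cancel):
  -10.240·x + 112.338·y = 4143.271755
  -116.154·x + 44.042·y = 787.540468
det = -10.240·44.042 − 112.338·-116.154 = 12597.517972
x = (4143.271755·44.042 − 112.338·787.540468) / 12597.517972 = 7.462363
y = (-10.240·787.540468 − 4143.271755·-116.154) / 12597.517972 = 37.562413
|P − Q| = √((7.462363 − 9.785)² + (37.562413 − 46.530)²) = 9.263491

9.263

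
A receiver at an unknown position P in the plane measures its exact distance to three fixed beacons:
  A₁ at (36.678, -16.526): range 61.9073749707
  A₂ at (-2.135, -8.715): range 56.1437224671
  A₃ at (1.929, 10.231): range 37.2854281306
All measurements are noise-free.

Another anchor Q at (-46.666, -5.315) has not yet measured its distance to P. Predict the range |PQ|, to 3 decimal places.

82.096

eq1: (x − 36.678)² + (y + 16.526)² = 61.9073749707²
eq2: (x + 2.135)² + (y + 8.715)² = 56.1437224671²
eq3: (x − 1.929)² + (y − 10.231)² = 37.2854281306²
eq2−eq3, eq2−eq1 (x²,y² cancel):
  8.128·x + 37.892·y = 1789.799374
  77.626·x − 15.622·y = 857.469407
det = 8.128·-15.622 − 37.892·77.626 = -3068.380008
x = (1789.799374·-15.622 − 37.892·857.469407) / -3068.380008 = 19.701431
y = (8.128·857.469407 − 1789.799374·77.626) / -3068.380008 = 43.008185
|P − Q| = √((19.701431 − -46.666)² + (43.008185 − -5.315)²) = 82.096078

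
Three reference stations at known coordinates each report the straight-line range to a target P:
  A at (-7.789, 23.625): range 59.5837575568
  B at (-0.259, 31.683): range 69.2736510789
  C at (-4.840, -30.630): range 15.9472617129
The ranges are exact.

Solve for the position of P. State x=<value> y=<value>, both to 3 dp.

x=-20.276 y=-34.636

eq1: (x + 7.789)² + (y − 23.625)² = 59.5837575568²
eq2: (x + 0.259)² + (y − 31.683)² = 69.2736510789²
eq3: (x + 4.840)² + (y + 30.630)² = 15.9472617129²
eq2−eq3, eq2−eq1 (x²,y² cancel):
  -9.162·x − 124.626·y = 4502.266508
  -15.060·x − 16.116·y = 863.544145
det = -9.162·-16.116 − -124.626·-15.060 = -1729.212768
x = (4502.266508·-16.116 − -124.626·863.544145) / -1729.212768 = -20.276004
y = (-9.162·863.544145 − 4502.266508·-15.060) / -1729.212768 = -34.635612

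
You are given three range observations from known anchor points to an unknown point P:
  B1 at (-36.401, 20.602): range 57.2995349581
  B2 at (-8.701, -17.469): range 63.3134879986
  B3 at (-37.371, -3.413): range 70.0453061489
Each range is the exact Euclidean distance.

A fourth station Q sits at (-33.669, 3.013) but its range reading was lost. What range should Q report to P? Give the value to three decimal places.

63.206

eq1: (x + 36.401)² + (y − 20.602)² = 57.2995349581²
eq2: (x + 8.701)² + (y + 17.469)² = 63.3134879986²
eq3: (x + 37.371)² + (y + 3.413)² = 70.0453061489²
eq1−eq3, eq1−eq2 (x²,y² cancel):
  -1.940·x − 48.030·y = -1964.343202
  55.400·x − 76.142·y = -2093.962899
det = -1.940·-76.142 − -48.030·55.400 = 2808.577480
x = (-1964.343202·-76.142 − -48.030·-2093.962899) / 2808.577480 = 17.445124
y = (-1.940·-2093.962899 − -1964.343202·55.400) / 2808.577480 = 40.193622
|P − Q| = √((17.445124 − -33.669)² + (40.193622 − 3.013)²) = 63.206426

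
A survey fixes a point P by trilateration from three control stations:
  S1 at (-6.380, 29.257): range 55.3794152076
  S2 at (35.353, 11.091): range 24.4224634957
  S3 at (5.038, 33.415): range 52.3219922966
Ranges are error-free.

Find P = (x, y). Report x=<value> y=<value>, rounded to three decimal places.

eq1: (x + 6.380)² + (y − 29.257)² = 55.3794152076²
eq2: (x − 35.353)² + (y − 11.091)² = 24.4224634957²
eq3: (x − 5.038)² + (y − 33.415)² = 52.3219922966²
eq1−eq3, eq1−eq2 (x²,y² cancel):
  22.836·x + 8.316·y = 574.555971
  83.466·x − 36.332·y = 2946.591347
det = 22.836·-36.332 − 8.316·83.466 = -1523.780808
x = (574.555971·-36.332 − 8.316·2946.591347) / -1523.780808 = 29.780281
y = (22.836·2946.591347 − 574.555971·83.466) / -1523.780808 = -12.687173

x=29.780 y=-12.687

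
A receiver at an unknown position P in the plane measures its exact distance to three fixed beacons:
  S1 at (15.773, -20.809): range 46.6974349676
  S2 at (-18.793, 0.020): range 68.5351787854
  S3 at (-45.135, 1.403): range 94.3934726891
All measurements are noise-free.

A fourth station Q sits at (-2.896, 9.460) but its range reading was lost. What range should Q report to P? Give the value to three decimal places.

eq1: (x − 15.773)² + (y + 20.809)² = 46.6974349676²
eq2: (x + 18.793)² + (y − 0.020)² = 68.5351787854²
eq3: (x + 45.135)² + (y − 1.403)² = 94.3934726891²
eq1−eq3, eq1−eq2 (x²,y² cancel):
  -121.816·x + 44.424·y = -5372.142630
  -69.132·x + 41.658·y = -2845.045060
det = -121.816·41.658 − 44.424·-69.132 = -2003.490960
x = (-5372.142630·41.658 − 44.424·-2845.045060) / -2003.490960 = 48.617357
y = (-121.816·-2845.045060 − -5372.142630·-69.132) / -2003.490960 = 12.385858
|P − Q| = √((48.617357 − -2.896)² + (12.385858 − 9.460)²) = 51.596382

51.596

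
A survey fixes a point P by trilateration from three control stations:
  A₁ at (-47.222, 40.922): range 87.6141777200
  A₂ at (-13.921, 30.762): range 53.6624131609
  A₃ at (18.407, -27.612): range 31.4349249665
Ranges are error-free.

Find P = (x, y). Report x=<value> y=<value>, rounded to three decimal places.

x=30.890 y=1.238

eq1: (x + 47.222)² + (y − 40.922)² = 87.6141777200²
eq2: (x + 13.921)² + (y − 30.762)² = 53.6624131609²
eq3: (x − 18.407)² + (y + 27.612)² = 31.4349249665²
eq1−eq2, eq1−eq3 (x²,y² cancel):
  66.602·x − 20.320·y = 2032.157068
  131.258·x − 137.068·y = 3884.802455
det = 66.602·-137.068 − -20.320·131.258 = -6461.840376
x = (2032.157068·-137.068 − -20.320·3884.802455) / -6461.840376 = 30.889732
y = (66.602·3884.802455 − 2032.157068·131.258) / -6461.840376 = 1.238232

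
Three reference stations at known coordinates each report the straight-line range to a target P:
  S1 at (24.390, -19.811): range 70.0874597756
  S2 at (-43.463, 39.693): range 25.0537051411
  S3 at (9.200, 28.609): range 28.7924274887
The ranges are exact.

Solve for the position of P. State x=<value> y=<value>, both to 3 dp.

x=-18.779 y=35.404

eq1: (x − 24.390)² + (y + 19.811)² = 70.0874597756²
eq2: (x + 43.463)² + (y − 39.693)² = 25.0537051411²
eq3: (x − 9.200)² + (y − 28.609)² = 28.7924274887²
eq2−eq3, eq2−eq1 (x²,y² cancel):
  105.326·x − 22.168·y = -2762.767476
  135.706·x − 119.008·y = -6761.782674
det = 105.326·-119.008 − -22.168·135.706 = -9526.306000
x = (-2762.767476·-119.008 − -22.168·-6761.782674) / -9526.306000 = -18.779182
y = (105.326·-6761.782674 − -2762.767476·135.706) / -9526.306000 = 35.403796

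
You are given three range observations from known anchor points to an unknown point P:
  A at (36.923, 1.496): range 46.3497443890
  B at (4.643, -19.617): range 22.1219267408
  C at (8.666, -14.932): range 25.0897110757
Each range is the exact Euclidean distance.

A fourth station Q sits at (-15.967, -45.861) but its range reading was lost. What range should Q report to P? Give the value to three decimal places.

eq1: (x − 36.923)² + (y − 1.496)² = 46.3497443890²
eq2: (x − 4.643)² + (y + 19.617)² = 22.1219267408²
eq3: (x − 8.666)² + (y + 14.932)² = 25.0897110757²
eq1−eq2, eq1−eq3 (x²,y² cancel):
  -64.560·x − 42.226·y = 699.757355
  -56.514·x − 32.856·y = 451.323438
det = -64.560·-32.856 − -42.226·-56.514 = -265.176804
x = (699.757355·-32.856 − -42.226·451.323438) / -265.176804 = 14.834043
y = (-64.560·451.323438 − 699.757355·-56.514) / -265.176804 = -39.251721
|P − Q| = √((14.834043 − -15.967)² + (-39.251721 − -45.861)²) = 31.502172

31.502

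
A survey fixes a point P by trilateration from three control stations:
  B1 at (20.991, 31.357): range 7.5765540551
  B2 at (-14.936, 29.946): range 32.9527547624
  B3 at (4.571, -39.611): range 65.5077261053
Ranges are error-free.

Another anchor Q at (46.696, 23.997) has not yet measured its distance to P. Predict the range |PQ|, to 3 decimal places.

29.123

eq1: (x − 20.991)² + (y − 31.357)² = 7.5765540551²
eq2: (x + 14.936)² + (y − 29.946)² = 32.9527547624²
eq3: (x − 4.571)² + (y + 39.611)² = 65.5077261053²
eq2−eq1, eq2−eq3 (x²,y² cancel):
  71.854·x + 2.822·y = 1332.516393
  39.014·x − 139.114·y = -2735.299783
det = 71.854·-139.114 − 2.822·39.014 = -10105.994864
x = (1332.516393·-139.114 − 2.822·-2735.299783) / -10105.994864 = 17.578939
y = (71.854·-2735.299783 − 1332.516393·39.014) / -10105.994864 = 24.592237
|P − Q| = √((17.578939 − 46.696)² + (24.592237 − 23.997)²) = 29.123144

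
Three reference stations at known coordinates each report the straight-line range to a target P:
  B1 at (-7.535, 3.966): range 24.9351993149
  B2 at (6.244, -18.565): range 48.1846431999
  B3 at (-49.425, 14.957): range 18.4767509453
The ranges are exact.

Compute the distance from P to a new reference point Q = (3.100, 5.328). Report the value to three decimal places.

34.924

eq1: (x + 7.535)² + (y − 3.966)² = 24.9351993149²
eq2: (x − 6.244)² + (y + 18.565)² = 48.1846431999²
eq3: (x + 49.425)² + (y − 14.957)² = 18.4767509453²
eq3−eq2, eq3−eq1 (x²,y² cancel):
  111.338·x − 67.044·y = -4263.265228
  83.780·x − 21.982·y = -2874.410932
det = 111.338·-21.982 − -67.044·83.780 = 3169.514404
x = (-4263.265228·-21.982 − -67.044·-2874.410932) / 3169.514404 = -31.234094
y = (111.338·-2874.410932 − -4263.265228·83.780) / 3169.514404 = 11.719523
|P − Q| = √((-31.234094 − 3.100)² + (11.719523 − 5.328)²) = 34.923940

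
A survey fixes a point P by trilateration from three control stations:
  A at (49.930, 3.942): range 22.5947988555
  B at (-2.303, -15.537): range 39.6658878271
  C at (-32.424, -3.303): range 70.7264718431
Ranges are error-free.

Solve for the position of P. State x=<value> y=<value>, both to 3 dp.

x=37.357 y=-14.831

eq1: (x − 49.930)² + (y − 3.942)² = 22.5947988555²
eq2: (x + 2.303)² + (y + 15.537)² = 39.6658878271²
eq3: (x + 32.424)² + (y + 3.303)² = 70.7264718431²
eq1−eq2, eq1−eq3 (x²,y² cancel):
  -104.466·x − 38.958·y = -3324.699808
  -164.708·x − 14.490·y = -5938.027563
det = -104.466·-14.490 − -38.958·-164.708 = -4902.981924
x = (-3324.699808·-14.490 − -38.958·-5938.027563) / -4902.981924 = 37.356609
y = (-104.466·-5938.027563 − -3324.699808·-164.708) / -4902.981924 = -14.831246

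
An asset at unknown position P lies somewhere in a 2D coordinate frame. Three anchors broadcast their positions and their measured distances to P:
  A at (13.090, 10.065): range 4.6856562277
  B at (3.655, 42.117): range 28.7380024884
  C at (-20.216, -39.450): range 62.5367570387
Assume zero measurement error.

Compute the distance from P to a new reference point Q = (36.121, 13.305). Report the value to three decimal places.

24.675

eq1: (x − 13.090)² + (y − 10.065)² = 4.6856562277²
eq2: (x − 3.655)² + (y − 42.117)² = 28.7380024884²
eq3: (x + 20.216)² + (y + 39.450)² = 62.5367570387²
eq2−eq3, eq2−eq1 (x²,y² cancel):
  -47.742·x − 163.134·y = -2907.184752
  18.870·x − 64.104·y = -710.630976
det = -47.742·-64.104 − -163.134·18.870 = 6138.791748
x = (-2907.184752·-64.104 − -163.134·-710.630976) / 6138.791748 = 11.473609
y = (-47.742·-710.630976 − -2907.184752·18.870) / 6138.791748 = 14.463029
|P − Q| = √((11.473609 − 36.121)² + (14.463029 − 13.305)²) = 24.674580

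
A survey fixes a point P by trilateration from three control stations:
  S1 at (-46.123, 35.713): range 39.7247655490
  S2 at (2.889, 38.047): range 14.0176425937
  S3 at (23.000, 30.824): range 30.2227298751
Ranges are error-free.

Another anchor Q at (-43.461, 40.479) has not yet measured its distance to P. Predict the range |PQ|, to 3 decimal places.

38.361

eq1: (x + 46.123)² + (y − 35.713)² = 39.7247655490²
eq2: (x − 2.889)² + (y − 38.047)² = 14.0176425937²
eq3: (x − 23.000)² + (y − 30.824)² = 30.2227298751²
eq2−eq1, eq2−eq3 (x²,y² cancel):
  -98.024·x − 4.668·y = 565.266274
  40.222·x − 14.446·y = -693.720651
det = -98.024·-14.446 − -4.668·40.222 = 1603.811000
x = (565.266274·-14.446 − -4.668·-693.720651) / 1603.811000 = -7.110641
y = (-98.024·-693.720651 − 565.266274·40.222) / 1603.811000 = 28.223483
|P − Q| = √((-7.110641 − -43.461)² + (28.223483 − 40.479)²) = 38.360739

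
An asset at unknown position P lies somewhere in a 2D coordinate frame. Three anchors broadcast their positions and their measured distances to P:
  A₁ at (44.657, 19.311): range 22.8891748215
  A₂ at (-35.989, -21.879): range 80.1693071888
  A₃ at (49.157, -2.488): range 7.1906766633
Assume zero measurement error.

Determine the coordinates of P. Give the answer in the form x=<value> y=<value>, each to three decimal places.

eq1: (x − 44.657)² + (y − 19.311)² = 22.8891748215²
eq2: (x + 35.989)² + (y + 21.879)² = 80.1693071888²
eq3: (x − 49.157)² + (y + 2.488)² = 7.1906766633²
eq1−eq3, eq1−eq2 (x²,y² cancel):
  9.000·x − 43.598·y = 527.646916
  -161.292·x − 82.380·y = -6496.467099
det = 9.000·-82.380 − -43.598·-161.292 = -7773.428616
x = (527.646916·-82.380 − -43.598·-6496.467099) / -7773.428616 = 42.027854
y = (9.000·-6496.467099 − 527.646916·-161.292) / -7773.428616 = -3.426676

x=42.028 y=-3.427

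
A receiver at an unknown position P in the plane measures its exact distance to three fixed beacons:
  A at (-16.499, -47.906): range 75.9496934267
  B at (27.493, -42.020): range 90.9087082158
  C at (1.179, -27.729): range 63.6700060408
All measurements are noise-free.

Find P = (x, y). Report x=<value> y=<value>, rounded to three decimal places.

x=-32.415 y=26.357

eq1: (x + 16.499)² + (y + 47.906)² = 75.9496934267²
eq2: (x − 27.493)² + (y + 42.020)² = 90.9087082158²
eq3: (x − 1.179)² + (y + 27.729)² = 63.6700060408²
eq3−eq2, eq3−eq1 (x²,y² cancel):
  52.628·x − 28.582·y = -2459.265593
  -35.356·x − 40.354·y = 82.428093
det = 52.628·-40.354 − -28.582·-35.356 = -3134.295504
x = (-2459.265593·-40.354 − -28.582·82.428093) / -3134.295504 = -32.414673
y = (52.628·82.428093 − -2459.265593·-35.356) / -3134.295504 = 26.357364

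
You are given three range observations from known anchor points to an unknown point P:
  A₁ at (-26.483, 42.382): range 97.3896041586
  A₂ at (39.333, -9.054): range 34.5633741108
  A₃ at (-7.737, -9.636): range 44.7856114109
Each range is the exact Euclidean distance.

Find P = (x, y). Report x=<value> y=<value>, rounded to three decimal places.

x=24.798 y=-40.413

eq1: (x + 26.483)² + (y − 42.382)² = 97.3896041586²
eq2: (x − 39.333)² + (y + 9.054)² = 34.5633741108²
eq3: (x + 7.737)² + (y + 9.636)² = 44.7856114109²
eq2−eq3, eq2−eq1 (x²,y² cancel):
  -94.140·x − 1.164·y = -2287.470300
  -131.632·x + 102.872·y = -7421.584760
det = -94.140·102.872 − -1.164·-131.632 = -9837.589728
x = (-2287.470300·102.872 − -1.164·-7421.584760) / -9837.589728 = 24.798287
y = (-94.140·-7421.584760 − -2287.470300·-131.632) / -9837.589728 = -40.412714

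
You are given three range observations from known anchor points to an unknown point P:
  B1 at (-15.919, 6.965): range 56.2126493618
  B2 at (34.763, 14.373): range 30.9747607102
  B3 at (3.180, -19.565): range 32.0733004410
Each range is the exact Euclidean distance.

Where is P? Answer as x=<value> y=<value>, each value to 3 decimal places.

x=35.116 y=-16.600

eq1: (x + 15.919)² + (y − 6.965)² = 56.2126493618²
eq2: (x − 34.763)² + (y − 14.373)² = 30.9747607102²
eq3: (x − 3.180)² + (y + 19.565)² = 32.0733004410²
eq1−eq3, eq1−eq2 (x²,y² cancel):
  38.198·x − 53.060·y = 2222.141186
  101.364·x + 14.816·y = 3313.549659
det = 38.198·14.816 − -53.060·101.364 = 5944.315408
x = (2222.141186·14.816 − -53.060·3313.549659) / 5944.315408 = 35.115934
y = (38.198·3313.549659 − 2222.141186·101.364) / 5944.315408 = -16.599750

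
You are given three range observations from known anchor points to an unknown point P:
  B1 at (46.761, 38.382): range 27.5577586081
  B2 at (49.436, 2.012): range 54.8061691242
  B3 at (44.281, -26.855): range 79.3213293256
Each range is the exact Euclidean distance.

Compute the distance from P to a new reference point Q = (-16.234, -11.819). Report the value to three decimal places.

eq1: (x − 46.761)² + (y − 38.382)² = 27.5577586081²
eq2: (x − 49.436)² + (y − 2.012)² = 54.8061691242²
eq3: (x − 44.281)² + (y + 26.855)² = 79.3213293256²
eq2−eq3, eq2−eq1 (x²,y² cancel):
  -10.310·x − 57.734·y = -3054.125366
  -5.350·x + 72.740·y = 3456.088920
det = -10.310·72.740 − -57.734·-5.350 = -1058.826300
x = (-3054.125366·72.740 − -57.734·3456.088920) / -1058.826300 = 21.366339
y = (-10.310·3456.088920 − -3054.125366·-5.350) / -1058.826300 = 49.084394
|P − Q| = √((21.366339 − -16.234)² + (49.084394 − -11.819)²) = 71.575198

71.575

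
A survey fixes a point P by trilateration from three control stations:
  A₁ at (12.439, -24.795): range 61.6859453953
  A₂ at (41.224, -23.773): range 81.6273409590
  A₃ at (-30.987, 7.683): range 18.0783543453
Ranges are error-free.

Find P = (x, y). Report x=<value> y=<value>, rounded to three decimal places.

x=-24.545 y=24.575

eq1: (x − 12.439)² + (y + 24.795)² = 61.6859453953²
eq2: (x − 41.224)² + (y + 23.773)² = 81.6273409590²
eq3: (x + 30.987)² + (y − 7.683)² = 18.0783543453²
eq3−eq2, eq3−eq1 (x²,y² cancel):
  144.422·x − 62.912·y = -5090.844849
  86.852·x − 64.956·y = -3728.030875
det = 144.422·-64.956 − -62.912·86.852 = -3917.042408
x = (-5090.844849·-64.956 − -62.912·-3728.030875) / -3917.042408 = -24.544804
y = (144.422·-3728.030875 − -5090.844849·86.852) / -3917.042408 = 24.574566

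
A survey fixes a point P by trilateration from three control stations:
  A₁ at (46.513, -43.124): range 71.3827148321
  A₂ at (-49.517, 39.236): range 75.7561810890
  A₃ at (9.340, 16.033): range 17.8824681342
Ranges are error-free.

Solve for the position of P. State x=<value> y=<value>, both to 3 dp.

x=24.870 y=24.899

eq1: (x − 46.513)² + (y + 43.124)² = 71.3827148321²
eq2: (x + 49.517)² + (y − 39.236)² = 75.7561810890²
eq3: (x − 9.340)² + (y − 16.033)² = 17.8824681342²
eq2−eq3, eq2−eq1 (x²,y² cancel):
  117.714·x − 46.406·y = 1772.112011
  192.060·x − 164.720·y = 675.248556
det = 117.714·-164.720 − -46.406·192.060 = -10477.113720
x = (1772.112011·-164.720 − -46.406·675.248556) / -10477.113720 = 24.870085
y = (117.714·675.248556 − 1772.112011·192.060) / -10477.113720 = 24.898615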